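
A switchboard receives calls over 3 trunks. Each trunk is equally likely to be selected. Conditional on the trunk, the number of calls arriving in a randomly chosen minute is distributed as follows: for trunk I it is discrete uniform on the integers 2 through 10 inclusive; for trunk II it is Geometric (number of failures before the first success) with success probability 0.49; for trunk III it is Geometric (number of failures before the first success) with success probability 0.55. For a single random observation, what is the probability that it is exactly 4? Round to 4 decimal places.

0.0556

Conditional on each trunk, P(X = 4): I: 0.111111; II: 0.0331495; III: 0.0225534.
By total probability, P(X = 4) = 0.333333·0.111111 + 0.333333·0.0331495 + 0.333333·0.0225534 = 0.0556047.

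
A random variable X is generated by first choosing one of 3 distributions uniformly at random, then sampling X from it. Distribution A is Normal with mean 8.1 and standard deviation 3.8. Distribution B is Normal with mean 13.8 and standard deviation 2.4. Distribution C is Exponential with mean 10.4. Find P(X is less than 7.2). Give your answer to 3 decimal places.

0.303

Conditional on each component, P(X < 7.2): A: 0.40639; B: 0.00297976; C: 0.49958.
By total probability, P(X < 7.2) = 0.333333·0.40639 + 0.333333·0.00297976 + 0.333333·0.49958 = 0.302983.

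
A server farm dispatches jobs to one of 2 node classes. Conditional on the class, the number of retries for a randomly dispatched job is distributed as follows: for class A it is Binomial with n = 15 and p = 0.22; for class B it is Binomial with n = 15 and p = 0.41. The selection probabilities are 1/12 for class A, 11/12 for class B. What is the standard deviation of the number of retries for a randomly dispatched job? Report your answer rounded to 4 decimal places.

2.0399

Per component, A: μ=3.3, E[X²]=13.464; B: μ=6.15, E[X²]=41.451.
E[X] = 0.0833333·3.3 + 0.916667·6.15 = 5.9125.
E[X²] = 0.0833333·13.464 + 0.916667·41.451 = 39.1187.
Var(X) = E[X²] − (E[X])² = 39.1187 − 34.9577 = 4.16109.
SD(X) = √4.16109 = 2.03988.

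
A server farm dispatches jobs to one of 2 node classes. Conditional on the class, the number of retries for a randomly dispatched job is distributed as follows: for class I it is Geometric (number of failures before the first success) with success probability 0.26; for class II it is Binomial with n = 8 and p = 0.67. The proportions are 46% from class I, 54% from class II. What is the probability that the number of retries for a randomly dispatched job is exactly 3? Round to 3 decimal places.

Conditional on each class, P(X = 3): I: 0.105358; II: 0.0659147.
By total probability, P(X = 3) = 0.46·0.105358 + 0.54·0.0659147 = 0.0840587.

0.084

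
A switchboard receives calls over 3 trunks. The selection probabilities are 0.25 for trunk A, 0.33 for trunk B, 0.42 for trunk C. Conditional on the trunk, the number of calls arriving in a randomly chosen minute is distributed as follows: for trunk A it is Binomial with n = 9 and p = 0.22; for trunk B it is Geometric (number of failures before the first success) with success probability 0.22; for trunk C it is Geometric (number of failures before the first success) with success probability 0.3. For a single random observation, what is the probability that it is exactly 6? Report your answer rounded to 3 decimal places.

Conditional on each trunk, P(X = 6): A: 0.00451959; B: 0.0495439; C: 0.0352947.
By total probability, P(X = 6) = 0.25·0.00451959 + 0.33·0.0495439 + 0.42·0.0352947 = 0.0323032.

0.032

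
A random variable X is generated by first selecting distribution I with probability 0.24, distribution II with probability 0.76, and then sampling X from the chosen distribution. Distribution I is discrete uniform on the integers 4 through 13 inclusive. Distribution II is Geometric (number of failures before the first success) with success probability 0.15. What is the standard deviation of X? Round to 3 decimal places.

Per component, I: μ=8.5, E[X²]=80.5; II: μ=5.66667, E[X²]=69.8889.
E[X] = 0.24·8.5 + 0.76·5.66667 = 6.34667.
E[X²] = 0.24·80.5 + 0.76·69.8889 = 72.4356.
Var(X) = E[X²] − (E[X])² = 72.4356 − 40.2802 = 32.1554.
SD(X) = √32.1554 = 5.67057.

5.671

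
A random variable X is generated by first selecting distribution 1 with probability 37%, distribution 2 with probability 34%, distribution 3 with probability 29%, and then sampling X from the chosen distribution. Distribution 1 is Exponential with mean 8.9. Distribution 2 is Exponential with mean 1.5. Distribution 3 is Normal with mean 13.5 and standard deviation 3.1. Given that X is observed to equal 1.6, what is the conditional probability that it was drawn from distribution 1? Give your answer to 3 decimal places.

0.308

Likelihoods f(1.6 | ·): 1: 0.0938717; 2: 0.229436; 3: 8.12332e-05.
Posterior ∝ prior × likelihood. Numerator for 1: 0.37·0.0938717 = 0.0347325.
Normalizing constant: 0.37·0.0938717 + 0.34·0.229436 + 0.29·8.12332e-05 = 0.112764.
P(1 | observation) = 0.0347325 / 0.112764 = 0.30801.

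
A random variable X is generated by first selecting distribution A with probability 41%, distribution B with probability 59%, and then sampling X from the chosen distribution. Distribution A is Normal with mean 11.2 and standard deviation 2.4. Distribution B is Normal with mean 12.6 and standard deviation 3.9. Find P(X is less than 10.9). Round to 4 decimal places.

Conditional on each component, P(X < 10.9): A: 0.450262; B: 0.331456.
By total probability, P(X < 10.9) = 0.41·0.450262 + 0.59·0.331456 = 0.380166.

0.3802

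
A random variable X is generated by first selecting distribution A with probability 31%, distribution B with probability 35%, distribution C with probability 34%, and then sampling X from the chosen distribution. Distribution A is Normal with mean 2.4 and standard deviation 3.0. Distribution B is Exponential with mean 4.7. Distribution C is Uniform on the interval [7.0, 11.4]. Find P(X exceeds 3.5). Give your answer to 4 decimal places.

Conditional on each component, P(X > 3.5): A: 0.356934; B: 0.474886; C: 1.
By total probability, P(X > 3.5) = 0.31·0.356934 + 0.35·0.474886 + 0.34·1 = 0.61686.

0.6169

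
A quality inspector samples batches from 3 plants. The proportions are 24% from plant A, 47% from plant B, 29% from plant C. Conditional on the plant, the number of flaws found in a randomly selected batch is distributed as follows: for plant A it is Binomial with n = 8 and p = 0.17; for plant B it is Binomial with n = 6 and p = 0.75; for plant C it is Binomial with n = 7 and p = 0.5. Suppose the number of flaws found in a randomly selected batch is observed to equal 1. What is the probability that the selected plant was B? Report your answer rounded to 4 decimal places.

0.0194

Likelihoods P(X=1 | ·): A: 0.36905; B: 0.00439453; C: 0.0546875.
Posterior ∝ prior × likelihood. Numerator for B: 0.47·0.00439453 = 0.00206543.
Normalizing constant: 0.24·0.36905 + 0.47·0.00439453 + 0.29·0.0546875 = 0.106497.
P(B | observation) = 0.00206543 / 0.106497 = 0.0193943.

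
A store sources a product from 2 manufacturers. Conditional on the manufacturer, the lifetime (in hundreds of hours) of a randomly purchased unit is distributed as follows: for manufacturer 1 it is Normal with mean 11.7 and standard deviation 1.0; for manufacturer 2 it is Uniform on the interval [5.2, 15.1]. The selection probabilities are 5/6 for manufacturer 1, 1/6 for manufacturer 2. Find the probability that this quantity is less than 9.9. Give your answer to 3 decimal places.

0.109

Conditional on each manufacturer, P(X < 9.9): 1: 0.0359303; 2: 0.474747.
By total probability, P(X < 9.9) = 0.833333·0.0359303 + 0.166667·0.474747 = 0.109067.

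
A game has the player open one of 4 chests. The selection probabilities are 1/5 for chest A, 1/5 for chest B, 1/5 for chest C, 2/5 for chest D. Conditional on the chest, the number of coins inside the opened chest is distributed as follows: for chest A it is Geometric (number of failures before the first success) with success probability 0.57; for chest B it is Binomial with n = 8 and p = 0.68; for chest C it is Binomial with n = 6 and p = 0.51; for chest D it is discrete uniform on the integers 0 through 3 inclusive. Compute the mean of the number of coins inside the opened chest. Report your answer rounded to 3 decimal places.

2.451

Component means — A: 0.754386; B: 5.44; C: 3.06; D: 1.5.
E[X] = 0.2·0.754386 + 0.2·5.44 + 0.2·3.06 + 0.4·1.5 = 2.45088.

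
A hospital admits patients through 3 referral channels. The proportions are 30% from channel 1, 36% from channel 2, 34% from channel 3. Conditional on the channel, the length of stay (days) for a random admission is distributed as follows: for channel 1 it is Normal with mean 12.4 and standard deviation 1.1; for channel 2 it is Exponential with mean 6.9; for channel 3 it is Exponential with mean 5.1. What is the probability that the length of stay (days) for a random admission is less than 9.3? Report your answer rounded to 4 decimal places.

0.5523

Conditional on each channel, P(X < 9.3): 1: 0.00241482; 2: 0.740196; 3: 0.838545.
By total probability, P(X < 9.3) = 0.3·0.00241482 + 0.36·0.740196 + 0.34·0.838545 = 0.5523.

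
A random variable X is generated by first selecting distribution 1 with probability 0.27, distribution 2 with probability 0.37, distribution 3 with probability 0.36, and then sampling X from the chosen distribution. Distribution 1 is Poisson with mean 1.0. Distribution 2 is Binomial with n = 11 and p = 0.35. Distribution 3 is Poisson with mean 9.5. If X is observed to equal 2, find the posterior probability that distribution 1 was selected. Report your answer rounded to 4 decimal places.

0.4845

Likelihoods P(X=2 | ·): 1: 0.18394; 2: 0.139547; 3: 0.00337769.
Posterior ∝ prior × likelihood. Numerator for 1: 0.27·0.18394 = 0.0496637.
Normalizing constant: 0.27·0.18394 + 0.37·0.139547 + 0.36·0.00337769 = 0.102512.
P(1 | observation) = 0.0496637 / 0.102512 = 0.484468.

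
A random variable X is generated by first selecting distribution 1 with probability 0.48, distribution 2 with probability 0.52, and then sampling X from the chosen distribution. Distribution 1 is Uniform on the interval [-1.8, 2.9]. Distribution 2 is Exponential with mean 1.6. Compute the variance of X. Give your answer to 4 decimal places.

Per component, 1: μ=0.55, E[X²]=2.14333; 2: μ=1.6, E[X²]=5.12.
E[X] = 0.48·0.55 + 0.52·1.6 = 1.096.
E[X²] = 0.48·2.14333 + 0.52·5.12 = 3.6912.
Var(X) = E[X²] − (E[X])² = 3.6912 − 1.20122 = 2.48998.

2.4900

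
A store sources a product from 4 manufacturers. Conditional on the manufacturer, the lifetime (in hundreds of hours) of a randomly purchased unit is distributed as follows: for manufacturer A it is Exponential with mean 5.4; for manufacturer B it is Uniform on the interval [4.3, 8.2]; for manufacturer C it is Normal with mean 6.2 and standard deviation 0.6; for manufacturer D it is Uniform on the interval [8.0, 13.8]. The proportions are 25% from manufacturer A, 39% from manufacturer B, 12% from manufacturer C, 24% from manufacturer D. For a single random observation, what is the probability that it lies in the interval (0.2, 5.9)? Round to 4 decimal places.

Conditional on each manufacturer, P(0.2 < X < 5.9): A: 0.628294; B: 0.410256; C: 0.308538; D: 0.
By total probability, P(0.2 < X < 5.9) = 0.25·0.628294 + 0.39·0.410256 + 0.12·0.308538 + 0.24·0 = 0.354098.

0.3541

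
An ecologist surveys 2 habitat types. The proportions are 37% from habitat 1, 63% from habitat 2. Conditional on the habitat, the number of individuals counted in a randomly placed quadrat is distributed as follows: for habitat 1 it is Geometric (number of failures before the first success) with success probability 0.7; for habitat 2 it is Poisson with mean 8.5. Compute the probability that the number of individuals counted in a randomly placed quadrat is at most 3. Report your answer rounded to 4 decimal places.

0.3860

Conditional on each habitat, P(X ≤ 3): 1: 0.9919; 2: 0.0301091.
By total probability, P(X ≤ 3) = 0.37·0.9919 + 0.63·0.0301091 = 0.385972.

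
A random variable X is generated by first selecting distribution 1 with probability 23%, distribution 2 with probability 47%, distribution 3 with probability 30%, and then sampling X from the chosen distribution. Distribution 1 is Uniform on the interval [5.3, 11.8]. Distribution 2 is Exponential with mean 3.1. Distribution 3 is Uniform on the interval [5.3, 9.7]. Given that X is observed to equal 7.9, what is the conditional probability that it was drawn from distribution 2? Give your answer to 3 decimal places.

Likelihoods f(7.9 | ·): 1: 0.153846; 2: 0.0252283; 3: 0.227273.
Posterior ∝ prior × likelihood. Numerator for 2: 0.47·0.0252283 = 0.0118573.
Normalizing constant: 0.23·0.153846 + 0.47·0.0252283 + 0.3·0.227273 = 0.115424.
P(2 | observation) = 0.0118573 / 0.115424 = 0.102728.

0.103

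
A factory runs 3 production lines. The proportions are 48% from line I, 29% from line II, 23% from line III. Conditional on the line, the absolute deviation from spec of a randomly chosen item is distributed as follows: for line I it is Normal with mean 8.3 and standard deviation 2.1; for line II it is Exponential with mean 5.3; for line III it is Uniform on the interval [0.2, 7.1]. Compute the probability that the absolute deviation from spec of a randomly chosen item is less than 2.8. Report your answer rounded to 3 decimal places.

0.208

Conditional on each line, P(X < 2.8): I: 0.00440878; II: 0.410395; III: 0.376812.
By total probability, P(X < 2.8) = 0.48·0.00440878 + 0.29·0.410395 + 0.23·0.376812 = 0.207797.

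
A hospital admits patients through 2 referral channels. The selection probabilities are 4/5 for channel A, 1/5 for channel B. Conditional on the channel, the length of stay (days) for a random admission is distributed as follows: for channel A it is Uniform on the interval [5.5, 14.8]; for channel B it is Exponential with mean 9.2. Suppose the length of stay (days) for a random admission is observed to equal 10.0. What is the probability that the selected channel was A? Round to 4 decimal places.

0.9215

Likelihoods f(10.0 | ·): A: 0.107527; B: 0.0366567.
Posterior ∝ prior × likelihood. Numerator for A: 0.8·0.107527 = 0.0860215.
Normalizing constant: 0.8·0.107527 + 0.2·0.0366567 = 0.0933528.
P(A | observation) = 0.0860215 / 0.0933528 = 0.921466.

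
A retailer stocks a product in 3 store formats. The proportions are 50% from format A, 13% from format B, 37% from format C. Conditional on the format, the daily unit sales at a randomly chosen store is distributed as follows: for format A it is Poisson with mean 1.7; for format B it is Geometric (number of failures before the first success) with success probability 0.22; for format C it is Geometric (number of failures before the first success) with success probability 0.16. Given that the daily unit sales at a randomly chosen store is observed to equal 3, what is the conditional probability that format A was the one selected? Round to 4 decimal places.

0.6058

Likelihoods P(X=3 | ·): A: 0.149587; B: 0.104401; C: 0.0948326.
Posterior ∝ prior × likelihood. Numerator for A: 0.5·0.149587 = 0.0747937.
Normalizing constant: 0.5·0.149587 + 0.13·0.104401 + 0.37·0.0948326 = 0.123454.
P(A | observation) = 0.0747937 / 0.123454 = 0.605843.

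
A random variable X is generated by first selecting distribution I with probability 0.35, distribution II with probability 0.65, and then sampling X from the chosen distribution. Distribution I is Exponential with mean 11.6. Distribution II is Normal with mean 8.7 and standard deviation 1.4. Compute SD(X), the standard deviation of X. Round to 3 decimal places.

7.091

Per component, I: μ=11.6, E[X²]=269.12; II: μ=8.7, E[X²]=77.65.
E[X] = 0.35·11.6 + 0.65·8.7 = 9.715.
E[X²] = 0.35·269.12 + 0.65·77.65 = 144.664.
Var(X) = E[X²] − (E[X])² = 144.664 − 94.3812 = 50.2833.
SD(X) = √50.2833 = 7.09107.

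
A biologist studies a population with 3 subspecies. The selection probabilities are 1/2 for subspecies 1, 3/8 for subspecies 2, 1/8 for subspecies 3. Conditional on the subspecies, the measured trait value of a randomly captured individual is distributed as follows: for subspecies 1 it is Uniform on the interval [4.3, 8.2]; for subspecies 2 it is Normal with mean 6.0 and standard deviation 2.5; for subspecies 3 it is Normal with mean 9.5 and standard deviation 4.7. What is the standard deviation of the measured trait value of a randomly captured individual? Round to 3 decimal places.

2.643

Per component, 1: μ=6.25, E[X²]=40.33; 2: μ=6, E[X²]=42.25; 3: μ=9.5, E[X²]=112.34.
E[X] = 0.5·6.25 + 0.375·6 + 0.125·9.5 = 6.5625.
E[X²] = 0.5·40.33 + 0.375·42.25 + 0.125·112.34 = 50.0512.
Var(X) = E[X²] − (E[X])² = 50.0512 − 43.0664 = 6.98484.
SD(X) = √6.98484 = 2.64289.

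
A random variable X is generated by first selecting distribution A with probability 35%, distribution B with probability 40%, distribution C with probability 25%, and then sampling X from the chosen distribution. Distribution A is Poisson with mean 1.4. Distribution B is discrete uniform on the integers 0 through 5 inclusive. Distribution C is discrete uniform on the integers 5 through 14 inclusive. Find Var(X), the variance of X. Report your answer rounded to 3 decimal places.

Per component, A: μ=1.4, E[X²]=3.36; B: μ=2.5, E[X²]=9.16667; C: μ=9.5, E[X²]=98.5.
E[X] = 0.35·1.4 + 0.4·2.5 + 0.25·9.5 = 3.865.
E[X²] = 0.35·3.36 + 0.4·9.16667 + 0.25·98.5 = 29.4677.
Var(X) = E[X²] − (E[X])² = 29.4677 − 14.9382 = 14.5294.

14.529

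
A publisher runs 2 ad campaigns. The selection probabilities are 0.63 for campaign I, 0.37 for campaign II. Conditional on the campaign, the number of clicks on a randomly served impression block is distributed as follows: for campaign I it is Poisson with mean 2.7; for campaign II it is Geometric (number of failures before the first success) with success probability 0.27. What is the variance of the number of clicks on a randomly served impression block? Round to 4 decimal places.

Per component, I: μ=2.7, E[X²]=9.99; II: μ=2.7037, E[X²]=17.3237.
E[X] = 0.63·2.7 + 0.37·2.7037 = 2.70137.
E[X²] = 0.63·9.99 + 0.37·17.3237 = 12.7035.
Var(X) = E[X²] − (E[X])² = 12.7035 − 7.2974 = 5.40608.

5.4061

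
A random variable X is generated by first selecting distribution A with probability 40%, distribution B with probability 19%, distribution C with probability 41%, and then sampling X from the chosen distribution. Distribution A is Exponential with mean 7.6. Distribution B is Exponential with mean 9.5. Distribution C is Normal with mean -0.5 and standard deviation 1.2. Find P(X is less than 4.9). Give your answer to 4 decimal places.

Conditional on each component, P(X < 4.9): A: 0.475199; B: 0.402971; C: 0.999997.
By total probability, P(X < 4.9) = 0.4·0.475199 + 0.19·0.402971 + 0.41·0.999997 = 0.676643.

0.6766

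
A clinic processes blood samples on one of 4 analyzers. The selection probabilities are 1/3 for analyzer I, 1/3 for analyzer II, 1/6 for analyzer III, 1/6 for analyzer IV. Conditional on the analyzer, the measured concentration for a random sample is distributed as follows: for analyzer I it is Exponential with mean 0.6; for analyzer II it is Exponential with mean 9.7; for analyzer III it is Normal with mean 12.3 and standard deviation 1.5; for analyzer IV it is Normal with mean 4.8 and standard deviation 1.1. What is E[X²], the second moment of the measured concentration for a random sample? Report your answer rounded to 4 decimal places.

For each component E[X²] = Var + (mean)², giving I: 0.72; II: 188.18; III: 153.54; IV: 24.25.
Overall E[X²] = 0.333333·0.72 + 0.333333·188.18 + 0.166667·153.54 + 0.166667·24.25 = 92.5983.

92.5983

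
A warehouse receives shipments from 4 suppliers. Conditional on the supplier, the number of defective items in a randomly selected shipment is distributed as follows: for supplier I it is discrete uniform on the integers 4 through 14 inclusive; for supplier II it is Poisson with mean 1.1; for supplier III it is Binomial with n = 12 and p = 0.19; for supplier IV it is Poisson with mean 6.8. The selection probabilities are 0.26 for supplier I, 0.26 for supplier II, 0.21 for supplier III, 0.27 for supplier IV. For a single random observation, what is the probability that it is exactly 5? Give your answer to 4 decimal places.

Conditional on each supplier, P(X = 5): I: 0.0909091; II: 0.00446744; III: 0.044863; IV: 0.134946.
By total probability, P(X = 5) = 0.26·0.0909091 + 0.26·0.00446744 + 0.21·0.044863 + 0.27·0.134946 = 0.0706546.

0.0707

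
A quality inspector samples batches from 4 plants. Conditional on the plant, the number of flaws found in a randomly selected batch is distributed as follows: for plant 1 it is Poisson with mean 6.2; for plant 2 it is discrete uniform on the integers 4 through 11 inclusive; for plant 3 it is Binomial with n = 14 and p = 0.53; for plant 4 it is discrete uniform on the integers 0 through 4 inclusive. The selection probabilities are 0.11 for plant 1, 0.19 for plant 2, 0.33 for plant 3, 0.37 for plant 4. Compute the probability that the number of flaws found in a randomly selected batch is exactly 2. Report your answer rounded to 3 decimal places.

0.079

Conditional on each plant, P(X = 2): 1: 0.0390057; 2: 0; 3: 0.00297008; 4: 0.2.
By total probability, P(X = 2) = 0.11·0.0390057 + 0.19·0 + 0.33·0.00297008 + 0.37·0.2 = 0.0792707.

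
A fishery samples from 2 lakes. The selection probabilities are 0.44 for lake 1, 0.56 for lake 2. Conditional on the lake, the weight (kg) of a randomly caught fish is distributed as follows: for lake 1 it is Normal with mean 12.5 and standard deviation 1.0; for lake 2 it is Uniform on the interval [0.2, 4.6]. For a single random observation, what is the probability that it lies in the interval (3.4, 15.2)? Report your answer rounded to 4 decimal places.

Conditional on each lake, P(3.4 < X < 15.2): 1: 0.996533; 2: 0.272727.
By total probability, P(3.4 < X < 15.2) = 0.44·0.996533 + 0.56·0.272727 = 0.591202.

0.5912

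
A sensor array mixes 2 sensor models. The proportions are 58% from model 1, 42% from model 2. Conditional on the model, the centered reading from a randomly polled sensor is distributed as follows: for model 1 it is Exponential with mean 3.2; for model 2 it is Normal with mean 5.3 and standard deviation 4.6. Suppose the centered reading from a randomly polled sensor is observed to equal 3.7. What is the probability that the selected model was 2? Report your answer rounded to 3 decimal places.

0.375

Likelihoods f(3.7 | ·): 1: 0.0983325; 2: 0.0816359.
Posterior ∝ prior × likelihood. Numerator for 2: 0.42·0.0816359 = 0.0342871.
Normalizing constant: 0.58·0.0983325 + 0.42·0.0816359 = 0.0913199.
P(2 | observation) = 0.0342871 / 0.0913199 = 0.375461.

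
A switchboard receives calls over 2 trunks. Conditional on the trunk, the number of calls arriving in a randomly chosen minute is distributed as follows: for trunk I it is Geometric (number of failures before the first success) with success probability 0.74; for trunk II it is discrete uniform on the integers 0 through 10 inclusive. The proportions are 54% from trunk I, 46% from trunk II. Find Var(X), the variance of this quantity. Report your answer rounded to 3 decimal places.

Per component, I: μ=0.351351, E[X²]=0.598247; II: μ=5, E[X²]=35.
E[X] = 0.54·0.351351 + 0.46·5 = 2.48973.
E[X²] = 0.54·0.598247 + 0.46·35 = 16.4231.
Var(X) = E[X²] − (E[X])² = 16.4231 − 6.19875 = 10.2243.

10.224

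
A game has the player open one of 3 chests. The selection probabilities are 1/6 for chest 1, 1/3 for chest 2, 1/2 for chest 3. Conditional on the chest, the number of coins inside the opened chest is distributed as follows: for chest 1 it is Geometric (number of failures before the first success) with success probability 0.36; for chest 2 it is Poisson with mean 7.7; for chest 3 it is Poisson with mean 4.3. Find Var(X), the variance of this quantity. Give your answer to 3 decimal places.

9.945

Per component, 1: μ=1.77778, E[X²]=8.09877; 2: μ=7.7, E[X²]=66.99; 3: μ=4.3, E[X²]=22.79.
E[X] = 0.166667·1.77778 + 0.333333·7.7 + 0.5·4.3 = 5.01296.
E[X²] = 0.166667·8.09877 + 0.333333·66.99 + 0.5·22.79 = 35.0748.
Var(X) = E[X²] − (E[X])² = 35.0748 − 25.1298 = 9.945.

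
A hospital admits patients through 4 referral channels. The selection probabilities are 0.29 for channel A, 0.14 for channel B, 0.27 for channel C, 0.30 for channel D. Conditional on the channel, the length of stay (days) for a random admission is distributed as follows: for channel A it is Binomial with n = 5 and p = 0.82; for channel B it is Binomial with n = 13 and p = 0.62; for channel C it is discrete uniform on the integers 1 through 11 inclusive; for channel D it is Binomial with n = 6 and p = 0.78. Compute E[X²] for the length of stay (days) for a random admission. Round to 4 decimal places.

33.9122

For each component E[X²] = Var + (mean)², giving A: 17.548; B: 68.0264; C: 46; D: 22.932.
Overall E[X²] = 0.29·17.548 + 0.14·68.0264 + 0.27·46 + 0.3·22.932 = 33.9122.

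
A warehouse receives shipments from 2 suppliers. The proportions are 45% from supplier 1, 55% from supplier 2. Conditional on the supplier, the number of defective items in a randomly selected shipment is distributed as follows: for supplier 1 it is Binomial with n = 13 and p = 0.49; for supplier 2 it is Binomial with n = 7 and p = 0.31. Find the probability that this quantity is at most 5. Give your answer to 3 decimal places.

Conditional on each supplier, P(X ≤ 5): 1: 0.316153; 2: 0.995438.
By total probability, P(X ≤ 5) = 0.45·0.316153 + 0.55·0.995438 = 0.68976.

0.690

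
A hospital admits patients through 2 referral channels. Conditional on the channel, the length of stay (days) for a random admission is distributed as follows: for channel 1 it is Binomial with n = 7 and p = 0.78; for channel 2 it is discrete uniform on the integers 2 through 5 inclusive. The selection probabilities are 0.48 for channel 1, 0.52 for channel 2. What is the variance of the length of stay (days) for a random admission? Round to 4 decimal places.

2.1854

Per component, 1: μ=5.46, E[X²]=31.0128; 2: μ=3.5, E[X²]=13.5.
E[X] = 0.48·5.46 + 0.52·3.5 = 4.4408.
E[X²] = 0.48·31.0128 + 0.52·13.5 = 21.9061.
Var(X) = E[X²] − (E[X])² = 21.9061 − 19.7207 = 2.18544.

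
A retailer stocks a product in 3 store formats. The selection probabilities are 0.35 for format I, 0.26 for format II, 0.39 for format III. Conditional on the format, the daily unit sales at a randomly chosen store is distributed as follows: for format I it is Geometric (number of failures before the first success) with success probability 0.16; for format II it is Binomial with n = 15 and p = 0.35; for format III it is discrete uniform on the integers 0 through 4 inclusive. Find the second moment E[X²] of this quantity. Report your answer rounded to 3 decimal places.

For each component E[X²] = Var + (mean)², giving I: 60.375; II: 30.975; III: 6.
Overall E[X²] = 0.35·60.375 + 0.26·30.975 + 0.39·6 = 31.5247.

31.525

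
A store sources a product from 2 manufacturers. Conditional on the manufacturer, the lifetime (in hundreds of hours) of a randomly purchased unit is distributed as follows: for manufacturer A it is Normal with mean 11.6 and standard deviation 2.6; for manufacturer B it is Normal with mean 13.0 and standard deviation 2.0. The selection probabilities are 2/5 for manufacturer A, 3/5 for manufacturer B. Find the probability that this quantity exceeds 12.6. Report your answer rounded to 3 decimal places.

0.488

Conditional on each manufacturer, P(X > 12.6): A: 0.350261; B: 0.57926.
By total probability, P(X > 12.6) = 0.4·0.350261 + 0.6·0.57926 = 0.48766.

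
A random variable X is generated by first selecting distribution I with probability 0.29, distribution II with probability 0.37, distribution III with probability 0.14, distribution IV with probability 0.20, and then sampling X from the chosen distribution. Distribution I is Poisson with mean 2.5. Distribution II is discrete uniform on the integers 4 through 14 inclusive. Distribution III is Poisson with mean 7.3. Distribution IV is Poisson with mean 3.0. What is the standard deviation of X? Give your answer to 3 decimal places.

3.855

Per component, I: μ=2.5, E[X²]=8.75; II: μ=9, E[X²]=91; III: μ=7.3, E[X²]=60.59; IV: μ=3, E[X²]=12.
E[X] = 0.29·2.5 + 0.37·9 + 0.14·7.3 + 0.2·3 = 5.677.
E[X²] = 0.29·8.75 + 0.37·91 + 0.14·60.59 + 0.2·12 = 47.0901.
Var(X) = E[X²] − (E[X])² = 47.0901 − 32.2283 = 14.8618.
SD(X) = √14.8618 = 3.8551.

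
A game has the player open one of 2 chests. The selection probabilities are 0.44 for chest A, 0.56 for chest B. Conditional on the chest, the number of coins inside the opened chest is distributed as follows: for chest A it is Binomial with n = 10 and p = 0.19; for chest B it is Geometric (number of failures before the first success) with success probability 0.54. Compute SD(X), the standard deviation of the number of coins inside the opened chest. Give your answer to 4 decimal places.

Per component, A: μ=1.9, E[X²]=5.149; B: μ=0.851852, E[X²]=2.30316.
E[X] = 0.44·1.9 + 0.56·0.851852 = 1.31304.
E[X²] = 0.44·5.149 + 0.56·2.30316 = 3.55533.
Var(X) = E[X²] − (E[X])² = 3.55533 − 1.72407 = 1.83126.
SD(X) = √1.83126 = 1.35324.

1.3532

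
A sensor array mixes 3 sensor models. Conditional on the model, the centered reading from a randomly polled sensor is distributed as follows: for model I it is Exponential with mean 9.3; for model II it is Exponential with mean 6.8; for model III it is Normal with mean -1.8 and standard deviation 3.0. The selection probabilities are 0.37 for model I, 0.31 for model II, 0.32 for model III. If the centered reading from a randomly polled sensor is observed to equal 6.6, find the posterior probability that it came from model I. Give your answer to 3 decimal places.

Likelihoods f(6.6 | ·): I: 0.052882; II: 0.0557147; III: 0.00263848.
Posterior ∝ prior × likelihood. Numerator for I: 0.37·0.052882 = 0.0195663.
Normalizing constant: 0.37·0.052882 + 0.31·0.0557147 + 0.32·0.00263848 = 0.0376822.
P(I | observation) = 0.0195663 / 0.0376822 = 0.519246.

0.519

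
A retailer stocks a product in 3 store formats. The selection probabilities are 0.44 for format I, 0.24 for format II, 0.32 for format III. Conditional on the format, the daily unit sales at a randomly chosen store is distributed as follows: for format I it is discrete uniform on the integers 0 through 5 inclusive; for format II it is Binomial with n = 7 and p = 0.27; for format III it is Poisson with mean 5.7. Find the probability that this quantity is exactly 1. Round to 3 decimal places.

0.148

Conditional on each format, P(X = 1): I: 0.166667; II: 0.286022; III: 0.019072.
By total probability, P(X = 1) = 0.44·0.166667 + 0.24·0.286022 + 0.32·0.019072 = 0.148082.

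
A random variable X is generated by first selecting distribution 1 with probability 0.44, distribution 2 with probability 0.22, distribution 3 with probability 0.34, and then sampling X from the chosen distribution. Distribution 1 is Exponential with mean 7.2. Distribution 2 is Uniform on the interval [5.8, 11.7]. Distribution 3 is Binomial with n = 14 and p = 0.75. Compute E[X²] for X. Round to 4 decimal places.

For each component E[X²] = Var + (mean)², giving 1: 103.68; 2: 79.4633; 3: 112.875.
Overall E[X²] = 0.44·103.68 + 0.22·79.4633 + 0.34·112.875 = 101.479.

101.4786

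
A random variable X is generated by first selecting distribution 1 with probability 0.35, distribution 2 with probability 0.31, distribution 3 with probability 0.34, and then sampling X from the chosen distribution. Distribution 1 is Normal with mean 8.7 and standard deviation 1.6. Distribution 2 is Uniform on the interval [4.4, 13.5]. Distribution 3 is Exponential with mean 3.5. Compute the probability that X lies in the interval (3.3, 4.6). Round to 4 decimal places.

Conditional on each component, P(3.3 < X < 4.6): 1: 0.004827; 2: 0.021978; 3: 0.120847.
By total probability, P(3.3 < X < 4.6) = 0.35·0.004827 + 0.31·0.021978 + 0.34·0.120847 = 0.0495907.

0.0496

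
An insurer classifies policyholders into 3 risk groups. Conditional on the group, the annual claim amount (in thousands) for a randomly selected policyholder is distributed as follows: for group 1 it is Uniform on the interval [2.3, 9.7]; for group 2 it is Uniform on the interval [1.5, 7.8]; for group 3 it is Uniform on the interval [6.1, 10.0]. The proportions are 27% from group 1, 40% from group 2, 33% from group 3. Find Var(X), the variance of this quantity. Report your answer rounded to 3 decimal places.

5.071

Per component, 1: μ=6, E[X²]=40.5633; 2: μ=4.65, E[X²]=24.93; 3: μ=8.05, E[X²]=66.07.
E[X] = 0.27·6 + 0.4·4.65 + 0.33·8.05 = 6.1365.
E[X²] = 0.27·40.5633 + 0.4·24.93 + 0.33·66.07 = 42.7272.
Var(X) = E[X²] − (E[X])² = 42.7272 − 37.6566 = 5.07057.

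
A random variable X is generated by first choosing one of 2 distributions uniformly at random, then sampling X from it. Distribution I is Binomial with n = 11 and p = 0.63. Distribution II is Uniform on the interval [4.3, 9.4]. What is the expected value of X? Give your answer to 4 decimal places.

Component means — I: 6.93; II: 6.85.
E[X] = 0.5·6.93 + 0.5·6.85 = 6.89.

6.8900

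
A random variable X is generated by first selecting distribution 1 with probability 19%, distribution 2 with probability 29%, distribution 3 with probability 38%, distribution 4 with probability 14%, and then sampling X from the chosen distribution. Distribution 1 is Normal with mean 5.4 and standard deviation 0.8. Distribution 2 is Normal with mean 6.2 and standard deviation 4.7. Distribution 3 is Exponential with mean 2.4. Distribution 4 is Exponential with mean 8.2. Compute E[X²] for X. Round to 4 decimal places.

46.4205

For each component E[X²] = Var + (mean)², giving 1: 29.8; 2: 60.53; 3: 11.52; 4: 134.48.
Overall E[X²] = 0.19·29.8 + 0.29·60.53 + 0.38·11.52 + 0.14·134.48 = 46.4205.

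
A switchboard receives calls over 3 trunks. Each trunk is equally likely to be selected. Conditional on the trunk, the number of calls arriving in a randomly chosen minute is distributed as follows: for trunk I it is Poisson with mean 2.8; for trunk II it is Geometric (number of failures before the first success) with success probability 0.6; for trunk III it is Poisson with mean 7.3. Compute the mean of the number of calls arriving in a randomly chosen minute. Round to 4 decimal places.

3.5889

Component means — I: 2.8; II: 0.666667; III: 7.3.
E[X] = 0.333333·2.8 + 0.333333·0.666667 + 0.333333·7.3 = 3.58889.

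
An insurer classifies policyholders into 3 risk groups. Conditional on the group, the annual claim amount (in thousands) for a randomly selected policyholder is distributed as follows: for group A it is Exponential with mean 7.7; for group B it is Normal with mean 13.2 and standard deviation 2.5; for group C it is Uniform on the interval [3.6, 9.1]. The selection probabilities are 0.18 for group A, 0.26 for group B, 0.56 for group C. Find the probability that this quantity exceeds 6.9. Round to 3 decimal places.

Conditional on each group, P(X > 6.9): A: 0.408157; B: 0.994132; C: 0.4.
By total probability, P(X > 6.9) = 0.18·0.408157 + 0.26·0.994132 + 0.56·0.4 = 0.555943.

0.556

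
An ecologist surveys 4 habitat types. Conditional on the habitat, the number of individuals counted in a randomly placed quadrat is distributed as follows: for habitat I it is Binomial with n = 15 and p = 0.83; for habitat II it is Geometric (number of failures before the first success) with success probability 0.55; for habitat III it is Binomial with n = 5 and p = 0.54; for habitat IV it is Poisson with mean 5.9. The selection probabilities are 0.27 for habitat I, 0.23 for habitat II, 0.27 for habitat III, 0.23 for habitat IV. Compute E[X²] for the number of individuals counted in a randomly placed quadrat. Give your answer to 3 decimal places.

For each component E[X²] = Var + (mean)², giving I: 157.119; II: 2.15702; III: 8.532; IV: 40.71.
Overall E[X²] = 0.27·157.119 + 0.23·2.15702 + 0.27·8.532 + 0.23·40.71 = 54.5852.

54.585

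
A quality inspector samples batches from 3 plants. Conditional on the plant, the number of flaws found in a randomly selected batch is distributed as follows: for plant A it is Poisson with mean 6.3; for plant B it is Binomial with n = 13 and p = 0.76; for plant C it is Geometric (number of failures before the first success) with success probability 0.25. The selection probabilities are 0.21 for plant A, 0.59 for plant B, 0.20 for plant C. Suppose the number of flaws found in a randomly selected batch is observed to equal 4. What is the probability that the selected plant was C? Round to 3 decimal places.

Likelihoods P(X=4 | ·): A: 0.12053; B: 0.000630176; C: 0.0791016.
Posterior ∝ prior × likelihood. Numerator for C: 0.2·0.0791016 = 0.0158203.
Normalizing constant: 0.21·0.12053 + 0.59·0.000630176 + 0.2·0.0791016 = 0.0415034.
P(C | observation) = 0.0158203 / 0.0415034 = 0.381181.

0.381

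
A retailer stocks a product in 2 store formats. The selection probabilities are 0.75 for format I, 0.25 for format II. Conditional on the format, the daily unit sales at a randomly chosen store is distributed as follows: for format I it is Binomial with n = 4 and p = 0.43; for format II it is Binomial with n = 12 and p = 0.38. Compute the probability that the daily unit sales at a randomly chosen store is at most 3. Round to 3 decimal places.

0.792

Conditional on each format, P(X ≤ 3): I: 0.965812; II: 0.270361.
By total probability, P(X ≤ 3) = 0.75·0.965812 + 0.25·0.270361 = 0.791949.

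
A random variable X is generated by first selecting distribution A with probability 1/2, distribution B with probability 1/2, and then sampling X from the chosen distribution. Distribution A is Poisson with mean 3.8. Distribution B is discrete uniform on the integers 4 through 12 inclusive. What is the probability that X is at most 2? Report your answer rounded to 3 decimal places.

0.134

Conditional on each component, P(X ≤ 2): A: 0.268897; B: 0.
By total probability, P(X ≤ 2) = 0.5·0.268897 + 0.5·0 = 0.134448.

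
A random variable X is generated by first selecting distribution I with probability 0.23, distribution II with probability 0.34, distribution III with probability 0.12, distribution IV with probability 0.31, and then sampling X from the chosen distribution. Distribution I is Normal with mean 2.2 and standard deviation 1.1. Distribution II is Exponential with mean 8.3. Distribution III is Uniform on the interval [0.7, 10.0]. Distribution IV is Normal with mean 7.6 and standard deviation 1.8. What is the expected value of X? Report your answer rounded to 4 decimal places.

6.3260

Component means — I: 2.2; II: 8.3; III: 5.35; IV: 7.6.
E[X] = 0.23·2.2 + 0.34·8.3 + 0.12·5.35 + 0.31·7.6 = 6.326.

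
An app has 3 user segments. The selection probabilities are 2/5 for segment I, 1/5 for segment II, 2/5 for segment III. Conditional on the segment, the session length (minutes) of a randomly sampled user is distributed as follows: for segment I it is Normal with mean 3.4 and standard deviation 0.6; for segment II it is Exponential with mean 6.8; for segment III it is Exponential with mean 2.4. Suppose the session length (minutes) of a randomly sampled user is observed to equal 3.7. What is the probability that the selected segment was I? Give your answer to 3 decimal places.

0.817

Likelihoods f(3.7 | ·): I: 0.586776; II: 0.0853461; III: 0.0891767.
Posterior ∝ prior × likelihood. Numerator for I: 0.4·0.586776 = 0.23471.
Normalizing constant: 0.4·0.586776 + 0.2·0.0853461 + 0.4·0.0891767 = 0.28745.
P(I | observation) = 0.23471 / 0.28745 = 0.816525.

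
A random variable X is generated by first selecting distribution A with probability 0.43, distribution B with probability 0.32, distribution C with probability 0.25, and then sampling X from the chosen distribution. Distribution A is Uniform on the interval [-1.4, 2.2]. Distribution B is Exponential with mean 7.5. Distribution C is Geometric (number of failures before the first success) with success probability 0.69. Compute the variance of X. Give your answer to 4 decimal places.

Per component, A: μ=0.4, E[X²]=1.24; B: μ=7.5, E[X²]=112.5; C: μ=0.449275, E[X²]=0.852972.
E[X] = 0.43·0.4 + 0.32·7.5 + 0.25·0.449275 = 2.68432.
E[X²] = 0.43·1.24 + 0.32·112.5 + 0.25·0.852972 = 36.7464.
Var(X) = E[X²] − (E[X])² = 36.7464 − 7.20557 = 29.5409.

29.5409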